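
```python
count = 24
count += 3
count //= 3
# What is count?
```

Trace:
`count = 24` → count = 24
`count += 3` → count = 27
`count //= 3` → count = 9
So count = 9

Answer: 9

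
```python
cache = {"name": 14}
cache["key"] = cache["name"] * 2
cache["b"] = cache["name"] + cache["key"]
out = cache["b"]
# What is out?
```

Trace:
`cache = {"name": 14}` → cache = {'name': 14}
`cache["key"] = cache["name"] * 2` → cache = {'name': 14, 'key': 28}
`cache["b"] = cache["name"] + cache["key"]` → cache = {'name': 14, 'key': 28, 'b': 42}
`out = cache["b"]` → out = 42
So out = 42

Answer: 42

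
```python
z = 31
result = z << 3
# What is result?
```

Trace:
`z = 31` → z = 31
`result = z << 3` → result = 248
So result = 248

Answer: 248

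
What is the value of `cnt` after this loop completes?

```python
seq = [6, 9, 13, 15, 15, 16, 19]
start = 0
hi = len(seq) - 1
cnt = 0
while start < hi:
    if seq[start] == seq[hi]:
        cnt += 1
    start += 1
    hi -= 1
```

Count matching pairs from ends
`cnt` takes the values: 0

Answer: 0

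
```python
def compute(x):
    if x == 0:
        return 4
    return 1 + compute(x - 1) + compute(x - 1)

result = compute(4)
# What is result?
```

compute(x) = 1 + 2·compute(x-1), compute(0)=4. Closed form: (4+1)·2^4 - 1 = 79.

Answer: 79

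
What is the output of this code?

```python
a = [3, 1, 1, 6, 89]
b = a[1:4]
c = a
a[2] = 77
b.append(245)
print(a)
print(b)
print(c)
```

Key concept: slice vs alias.
Step by step:
`a = [3, 1, 1, 6, 89]` → a = [3, 1, 1, 6, 89]
`b = a[1:4]` → b = [1, 1, 6]
`c = a` → c = [3, 1, 1, 6, 89] (same object as a)
`a[2] = 77` → a = [3, 1, 77, 6, 89] (same object as c); c = [3, 1, 77, 6, 89] (same object as a)
`b.append(245)` → b = [1, 1, 6, 245]
`print(a)` → prints [3, 1, 77, 6, 89]
`print(b)` → prints [1, 1, 6, 245]
`print(c)` → prints [3, 1, 77, 6, 89]

Answer:
[3, 1, 77, 6, 89]
[1, 1, 6, 245]
[3, 1, 77, 6, 89]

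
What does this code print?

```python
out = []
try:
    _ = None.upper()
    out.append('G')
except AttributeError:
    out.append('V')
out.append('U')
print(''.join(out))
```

Execution trace: 'V' (except AttributeError) → 'U' (after the try/except). Output: VU

Answer: VU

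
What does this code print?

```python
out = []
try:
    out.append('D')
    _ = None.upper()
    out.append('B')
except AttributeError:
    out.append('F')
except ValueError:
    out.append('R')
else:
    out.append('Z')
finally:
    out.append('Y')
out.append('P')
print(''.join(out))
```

Execution trace: 'D' (try body) → 'F' (except AttributeError) → 'Y' (finally) → 'P' (after the try/except). Output: DFYP

Answer: DFYP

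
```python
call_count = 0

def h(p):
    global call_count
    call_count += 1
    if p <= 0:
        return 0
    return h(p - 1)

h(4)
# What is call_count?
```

Linear recursion stepping by 1: 5 calls from p=4 down to ≤0.

Answer: 5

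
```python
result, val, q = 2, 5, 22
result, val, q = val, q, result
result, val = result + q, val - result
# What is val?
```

Trace:
`result, val, q = 2, 5, 22` → result = 2; val = 5; q = 22
`result, val, q = val, q, result` → result = 5; val = 22; q = 2
`result, val = result + q, val - result` → result = 7; val = 17
So val = 17

Answer: 17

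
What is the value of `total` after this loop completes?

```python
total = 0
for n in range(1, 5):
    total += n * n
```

Sum of squares 1² to 4² = 30
`total` takes the values: 0 → 1 → 5 → 14 → 30

Answer: 30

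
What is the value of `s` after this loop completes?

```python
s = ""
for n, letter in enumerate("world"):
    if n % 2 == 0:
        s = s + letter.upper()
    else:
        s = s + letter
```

Uppercase even positions in 'world'
`s` takes the values: "" → "W" → "Wo" → "WoR" → "WoRl" → "WoRlD"

Answer: "WoRlD"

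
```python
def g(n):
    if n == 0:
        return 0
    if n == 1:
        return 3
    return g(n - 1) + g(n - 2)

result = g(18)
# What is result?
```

Build up from base cases: g(0)=0, g(1)=3, g(2)=3, g(3)=6, g(4)=9, g(5)=15, g(6)=24, ..., g(18)=7752

Answer: 7752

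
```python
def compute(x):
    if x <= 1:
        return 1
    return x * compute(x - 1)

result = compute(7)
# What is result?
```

compute(7) = 7 * 6 * 5 * 4 * 3 * 2 * 1 = 5040

Answer: 5040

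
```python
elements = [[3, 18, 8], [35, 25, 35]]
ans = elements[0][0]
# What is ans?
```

Trace:
`elements = [[3, 18, 8], [35, 25, 35]]` → elements = [[3, 18, 8], [35, 25, 35]]
`ans = elements[0][0]` → ans = 3
So ans = 3

Answer: 3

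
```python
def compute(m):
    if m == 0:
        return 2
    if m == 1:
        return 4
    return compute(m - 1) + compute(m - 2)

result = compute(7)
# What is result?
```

Build up from base cases: compute(0)=2, compute(1)=4, compute(2)=6, compute(3)=10, compute(4)=16, compute(5)=26, compute(6)=42, ..., compute(7)=68

Answer: 68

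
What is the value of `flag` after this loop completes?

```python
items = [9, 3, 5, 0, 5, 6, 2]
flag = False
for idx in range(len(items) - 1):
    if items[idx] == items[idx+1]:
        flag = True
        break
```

Check consecutive duplicates in [9, 3, 5, 0, 5, 6, 2]
`flag` takes the values: False

Answer: False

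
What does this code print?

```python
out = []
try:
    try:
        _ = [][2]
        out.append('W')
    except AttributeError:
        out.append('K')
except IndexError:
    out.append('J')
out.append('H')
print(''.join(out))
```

Execution trace: 'J' (outer except IndexError) → 'H' (after the try/except). Output: JH

Answer: JH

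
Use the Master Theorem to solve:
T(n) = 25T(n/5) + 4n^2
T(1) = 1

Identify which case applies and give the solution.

a=25, b=5, f(n)=4n^2. log_5(25) = 2. Since c=2 = 2, Case 2 applies: T(n) = Θ(n^log_b(a) · log n) = O(n^2 log n).

Answer: O(n^2 log n) - Case 2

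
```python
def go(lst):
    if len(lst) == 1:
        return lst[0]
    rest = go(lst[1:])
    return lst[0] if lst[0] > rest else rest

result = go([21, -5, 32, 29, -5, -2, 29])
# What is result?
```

Recursive max over [21, -5, 32, 29, -5, -2, 29] = 32

Answer: 32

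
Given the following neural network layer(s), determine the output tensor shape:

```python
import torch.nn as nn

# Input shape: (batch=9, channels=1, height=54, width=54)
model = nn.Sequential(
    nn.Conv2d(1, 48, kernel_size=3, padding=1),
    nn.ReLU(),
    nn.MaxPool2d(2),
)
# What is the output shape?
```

Input: (9, 1, 54, 54) -> after Conv2d: (9, 48, 54, 54) -> after ReLU: (9, 48, 54, 54) -> Output: (9, 48, 27, 27)

Answer: (9, 48, 27, 27)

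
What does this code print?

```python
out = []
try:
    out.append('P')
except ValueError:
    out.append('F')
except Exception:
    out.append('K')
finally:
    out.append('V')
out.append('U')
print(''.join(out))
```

Execution trace: 'P' (try body, no exception) → 'V' (finally) → 'U' (after the try/except). Output: PVU

Answer: PVU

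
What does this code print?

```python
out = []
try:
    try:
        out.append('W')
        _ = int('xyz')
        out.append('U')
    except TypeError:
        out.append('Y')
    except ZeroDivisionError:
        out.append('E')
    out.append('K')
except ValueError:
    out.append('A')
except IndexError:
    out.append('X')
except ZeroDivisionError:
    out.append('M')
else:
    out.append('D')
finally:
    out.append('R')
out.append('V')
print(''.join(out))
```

Execution trace: 'W' (inner try body) → 'A' (except ValueError) → 'R' (finally) → 'V' (after the try/except). Output: WARV

Answer: WARV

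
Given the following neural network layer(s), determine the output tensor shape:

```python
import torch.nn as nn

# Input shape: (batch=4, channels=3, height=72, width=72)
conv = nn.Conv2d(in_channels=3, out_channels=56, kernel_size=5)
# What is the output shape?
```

Input: (4, 3, 72, 72) -> Output: (4, 56, 68, 68)

Answer: (4, 56, 68, 68)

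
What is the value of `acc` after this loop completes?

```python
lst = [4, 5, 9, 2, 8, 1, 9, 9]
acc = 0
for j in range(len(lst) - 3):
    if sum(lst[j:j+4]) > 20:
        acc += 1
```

Count windows with sum > 20
`acc` takes the values: 0 → 1 → 2

Answer: 2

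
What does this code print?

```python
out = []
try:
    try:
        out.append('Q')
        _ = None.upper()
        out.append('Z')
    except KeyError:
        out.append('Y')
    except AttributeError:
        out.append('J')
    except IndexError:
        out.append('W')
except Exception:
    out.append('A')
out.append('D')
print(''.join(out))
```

Execution trace: 'Q' (inner try body) → 'J' (inner except AttributeError) → 'D' (after the try/except). Output: QJD

Answer: QJD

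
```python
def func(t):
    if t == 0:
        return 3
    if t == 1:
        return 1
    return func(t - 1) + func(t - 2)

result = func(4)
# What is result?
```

Build up from base cases: func(0)=3, func(1)=1, func(2)=4, func(3)=5, func(4)=9

Answer: 9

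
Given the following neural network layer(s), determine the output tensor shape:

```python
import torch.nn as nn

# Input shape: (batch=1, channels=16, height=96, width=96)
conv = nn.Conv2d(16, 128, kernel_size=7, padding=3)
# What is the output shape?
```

Input: (1, 16, 96, 96) -> Output: (1, 128, 96, 96)

Answer: (1, 128, 96, 96)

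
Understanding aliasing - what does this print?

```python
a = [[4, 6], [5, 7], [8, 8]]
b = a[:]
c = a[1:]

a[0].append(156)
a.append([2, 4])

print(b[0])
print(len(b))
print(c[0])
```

Key concept: slice with nested mutation.
Step by step:
`a = [[4, 6], [5, 7], [8, 8]]` → a = [[4, 6], [5, 7], [8, 8]]
`b = a[:]` → b = [[4, 6], [5, 7], [8, 8]]
`c = a[1:]` → c = [[5, 7], [8, 8]]
`a[0].append(156)` → a = [[4, 6, 156], [5, 7], [8, 8]]; b = [[4, 6, 156], [5, 7], [8, 8]]
`a.append([2, 4])` → a = [[4, 6, 156], [5, 7], [8, 8], [2, 4]]
`print(b[0])` → prints [4, 6, 156]
`print(len(b))` → prints 3
`print(c[0])` → prints [5, 7]

Answer:
[4, 6, 156]
3
[5, 7]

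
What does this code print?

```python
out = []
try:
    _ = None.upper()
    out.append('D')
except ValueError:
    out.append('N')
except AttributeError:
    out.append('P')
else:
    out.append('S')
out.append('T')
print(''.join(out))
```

Execution trace: 'P' (except AttributeError) → 'T' (after the try/except). Output: PT

Answer: PT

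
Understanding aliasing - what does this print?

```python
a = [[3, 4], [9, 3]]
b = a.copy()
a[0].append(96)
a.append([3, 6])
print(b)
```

Key concept: shallow copy with nested lists.
Step by step:
`a = [[3, 4], [9, 3]]` → a = [[3, 4], [9, 3]]
`b = a.copy()` → b = [[3, 4], [9, 3]]
`a[0].append(96)` → a = [[3, 4, 96], [9, 3]]; b = [[3, 4, 96], [9, 3]]
`a.append([3, 6])` → a = [[3, 4, 96], [9, 3], [3, 6]]
`print(b)` → prints [[3, 4, 96], [9, 3]]

Answer: [[3, 4, 96], [9, 3]]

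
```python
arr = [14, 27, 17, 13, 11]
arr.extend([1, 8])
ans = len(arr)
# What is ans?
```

Trace:
`arr = [14, 27, 17, 13, 11]` → arr = [14, 27, 17, 13, 11]
`arr.extend([1, 8])` → arr = [14, 27, 17, 13, 11, 1, 8]
`ans = len(arr)` → ans = 7
So ans = 7

Answer: 7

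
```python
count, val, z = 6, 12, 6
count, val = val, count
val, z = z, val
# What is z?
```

Trace:
`count, val, z = 6, 12, 6` → count = 6; val = 12; z = 6
`count, val = val, count` → count = 12; val = 6
`val, z = z, val` → val = 6; z = 6
So z = 6

Answer: 6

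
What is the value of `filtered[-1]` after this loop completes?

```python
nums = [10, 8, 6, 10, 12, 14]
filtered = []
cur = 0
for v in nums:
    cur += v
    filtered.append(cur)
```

Cumulative sum ends at 60
`filtered` takes the values: [] → [10] → [10, 18] → [10, 18, 24] → [10, 18, 24, 34] → [10, 18, 24, 34, 46] → [10, 18, 24, 34, 46, 60]
So `filtered[-1]` = 60

Answer: 60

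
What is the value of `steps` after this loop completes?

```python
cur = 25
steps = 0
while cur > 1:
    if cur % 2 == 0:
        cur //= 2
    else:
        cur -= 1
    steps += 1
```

Steps to reduce 25 to 1
`steps` takes the values: 0 → 1 → 2 → 3 → 4 → 5 → 6

Answer: 6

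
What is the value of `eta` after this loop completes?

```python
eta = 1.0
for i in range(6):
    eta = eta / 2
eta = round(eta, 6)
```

Halving LR 6 times: 1 / 2^6
`eta` takes the values: 1.0 → 0.5 → 0.25 → 0.125 → 0.0625 → 0.03125 → 0.015625

Answer: 0.015625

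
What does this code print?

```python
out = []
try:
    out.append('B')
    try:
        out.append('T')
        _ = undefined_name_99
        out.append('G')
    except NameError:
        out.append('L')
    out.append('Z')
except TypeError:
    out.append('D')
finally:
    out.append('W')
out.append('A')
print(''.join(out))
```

Execution trace: 'B' (try body) → 'T' (inner try body) → 'L' (inner except NameError) → 'Z' (try body, no exception) → 'W' (finally) → 'A' (after the try/except). Output: BTLZWA

Answer: BTLZWA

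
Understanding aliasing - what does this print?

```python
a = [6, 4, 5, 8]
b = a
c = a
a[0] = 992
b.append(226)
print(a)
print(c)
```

Key concept: multiple aliases.
Step by step:
`a = [6, 4, 5, 8]` → a = [6, 4, 5, 8]
`b = a` → b = [6, 4, 5, 8] (same object as a)
`c = a` → c = [6, 4, 5, 8] (same object as a, b)
`a[0] = 992` → a = [992, 4, 5, 8] (same object as b, c); b = [992, 4, 5, 8] (same object as a, c); c = [992, 4, 5, 8] (same object as a, b)
`b.append(226)` → a = [992, 4, 5, 8, 226] (same object as b, c); b = [992, 4, 5, 8, 226] (same object as a, c); c = [992, 4, 5, 8, 226] (same object as a, b)
`print(a)` → prints [992, 4, 5, 8, 226]
`print(c)` → prints [992, 4, 5, 8, 226]

Answer:
[992, 4, 5, 8, 226]
[992, 4, 5, 8, 226]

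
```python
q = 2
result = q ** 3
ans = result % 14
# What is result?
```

Trace:
`q = 2` → q = 2
`result = q ** 3` → result = 8
`ans = result % 14` → ans = 8
So result = 8

Answer: 8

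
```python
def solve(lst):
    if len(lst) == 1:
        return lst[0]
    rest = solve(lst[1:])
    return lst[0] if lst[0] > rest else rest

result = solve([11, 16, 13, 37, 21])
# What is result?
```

Recursive max over [11, 16, 13, 37, 21] = 37

Answer: 37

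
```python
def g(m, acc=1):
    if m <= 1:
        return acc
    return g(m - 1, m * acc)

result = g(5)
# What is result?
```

Accumulator trace (n, acc): (5, 1) -> (4, 5) -> (3, 20) -> (2, 60) -> (1, 120) -> return 120

Answer: 120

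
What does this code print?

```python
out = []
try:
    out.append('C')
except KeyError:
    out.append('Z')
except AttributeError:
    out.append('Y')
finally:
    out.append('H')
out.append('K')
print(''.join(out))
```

Execution trace: 'C' (try body, no exception) → 'H' (finally) → 'K' (after the try/except). Output: CHK

Answer: CHK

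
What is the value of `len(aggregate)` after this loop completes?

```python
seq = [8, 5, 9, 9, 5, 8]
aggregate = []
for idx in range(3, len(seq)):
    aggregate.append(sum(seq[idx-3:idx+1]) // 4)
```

Number of 4-element averages
`aggregate` takes the values: [] → [7] → [7, 7] → [7, 7, 7]
So `len(aggregate)` = 3

Answer: 3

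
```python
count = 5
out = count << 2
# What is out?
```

Trace:
`count = 5` → count = 5
`out = count << 2` → out = 20
So out = 20

Answer: 20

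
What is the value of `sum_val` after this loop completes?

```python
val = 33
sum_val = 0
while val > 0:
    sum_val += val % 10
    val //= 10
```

Sum digits of 33
`sum_val` takes the values: 0 → 3 → 6

Answer: 6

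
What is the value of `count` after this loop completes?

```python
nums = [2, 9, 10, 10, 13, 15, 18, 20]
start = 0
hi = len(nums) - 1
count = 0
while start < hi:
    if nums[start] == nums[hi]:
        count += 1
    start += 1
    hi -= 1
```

Count matching pairs from ends
`count` takes the values: 0

Answer: 0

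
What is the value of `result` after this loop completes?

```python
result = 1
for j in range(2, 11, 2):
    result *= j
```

Product of even numbers 2 to 10
`result` takes the values: 1 → 2 → 8 → 48 → 384 → 3840

Answer: 3840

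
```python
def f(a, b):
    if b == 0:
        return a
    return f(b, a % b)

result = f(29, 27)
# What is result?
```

f(29, 27) -> f(27, 2) -> f(2, 1) -> f(1, 0) -> 1

Answer: 1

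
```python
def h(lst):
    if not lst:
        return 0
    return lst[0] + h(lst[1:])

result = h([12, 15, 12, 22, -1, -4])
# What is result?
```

12 + 15 + 12 + 22 + (-1) + (-4) + 0 = 56

Answer: 56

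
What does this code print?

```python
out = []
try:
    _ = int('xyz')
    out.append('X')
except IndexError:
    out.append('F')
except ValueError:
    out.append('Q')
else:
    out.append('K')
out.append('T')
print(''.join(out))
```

Execution trace: 'Q' (except ValueError) → 'T' (after the try/except). Output: QT

Answer: QT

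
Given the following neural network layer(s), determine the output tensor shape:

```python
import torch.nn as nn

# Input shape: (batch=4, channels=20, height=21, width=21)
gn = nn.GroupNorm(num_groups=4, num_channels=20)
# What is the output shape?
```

Input: (4, 20, 21, 21) -> Output: (4, 20, 21, 21)

Answer: (4, 20, 21, 21)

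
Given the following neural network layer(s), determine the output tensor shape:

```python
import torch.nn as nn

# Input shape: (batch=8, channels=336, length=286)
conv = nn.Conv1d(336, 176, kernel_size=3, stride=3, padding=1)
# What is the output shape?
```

Input: (8, 336, 286) -> Output: (8, 176, 96)

Answer: (8, 176, 96)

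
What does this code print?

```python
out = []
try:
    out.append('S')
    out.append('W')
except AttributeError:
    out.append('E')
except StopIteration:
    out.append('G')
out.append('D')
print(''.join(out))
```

Execution trace: 'S' (try body) → 'W' (try body, no exception) → 'D' (after the try/except). Output: SWD

Answer: SWD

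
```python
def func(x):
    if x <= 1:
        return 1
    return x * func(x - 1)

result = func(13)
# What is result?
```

func(13) = 13 * 12 * 11 * 10 * 9 * 8 * 7 * 6 * 5 * 4 * 3 * 2 * 1 = 6227020800

Answer: 6227020800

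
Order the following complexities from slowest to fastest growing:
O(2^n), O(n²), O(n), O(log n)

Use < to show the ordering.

Ordered by growth rate: O(log n) < O(n) < O(n²) < O(2^n)

Answer: O(log n) < O(n) < O(n²) < O(2^n)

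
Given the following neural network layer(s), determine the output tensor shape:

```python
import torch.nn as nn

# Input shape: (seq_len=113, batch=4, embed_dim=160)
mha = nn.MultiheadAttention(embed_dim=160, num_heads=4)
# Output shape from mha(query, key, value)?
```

Input: (113, 4, 160) -> Output: (113, 4, 160)

Answer: (113, 4, 160)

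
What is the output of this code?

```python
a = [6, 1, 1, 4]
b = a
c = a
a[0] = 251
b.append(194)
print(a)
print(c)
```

Key concept: multiple aliases.
Step by step:
`a = [6, 1, 1, 4]` → a = [6, 1, 1, 4]
`b = a` → b = [6, 1, 1, 4] (same object as a)
`c = a` → c = [6, 1, 1, 4] (same object as a, b)
`a[0] = 251` → a = [251, 1, 1, 4] (same object as b, c); b = [251, 1, 1, 4] (same object as a, c); c = [251, 1, 1, 4] (same object as a, b)
`b.append(194)` → a = [251, 1, 1, 4, 194] (same object as b, c); b = [251, 1, 1, 4, 194] (same object as a, c); c = [251, 1, 1, 4, 194] (same object as a, b)
`print(a)` → prints [251, 1, 1, 4, 194]
`print(c)` → prints [251, 1, 1, 4, 194]

Answer:
[251, 1, 1, 4, 194]
[251, 1, 1, 4, 194]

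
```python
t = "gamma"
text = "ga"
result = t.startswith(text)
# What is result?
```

Trace:
`t = "gamma"` → t = 'gamma'
`text = "ga"` → text = 'ga'
`result = t.startswith(text)` → result = True
So result = True

Answer: True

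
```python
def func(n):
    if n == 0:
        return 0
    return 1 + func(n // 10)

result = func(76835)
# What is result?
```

Count of digits of 76835: 5

Answer: 5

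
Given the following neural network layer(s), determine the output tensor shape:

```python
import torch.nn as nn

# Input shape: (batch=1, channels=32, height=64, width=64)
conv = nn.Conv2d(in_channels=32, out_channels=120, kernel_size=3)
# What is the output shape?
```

Input: (1, 32, 64, 64) -> Output: (1, 120, 62, 62)

Answer: (1, 120, 62, 62)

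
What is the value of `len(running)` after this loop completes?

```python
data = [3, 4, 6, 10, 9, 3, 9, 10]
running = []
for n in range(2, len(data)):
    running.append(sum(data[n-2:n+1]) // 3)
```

Number of 3-element averages
`running` takes the values: [] → [4] → [4, 6] → [4, 6, 8] → [4, 6, 8, 7] → [4, 6, 8, 7, 7] → [4, 6, 8, 7, 7, 7]
So `len(running)` = 6

Answer: 6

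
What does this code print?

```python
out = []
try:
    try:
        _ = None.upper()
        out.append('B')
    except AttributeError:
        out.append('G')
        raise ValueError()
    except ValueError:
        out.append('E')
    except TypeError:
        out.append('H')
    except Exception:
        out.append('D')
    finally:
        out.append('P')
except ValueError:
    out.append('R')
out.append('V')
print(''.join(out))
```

Execution trace: 'G' (inner except AttributeError) → 'P' (inner finally) → 'R' (outer except ValueError) → 'V' (after the try/except). Output: GPRV

Answer: GPRV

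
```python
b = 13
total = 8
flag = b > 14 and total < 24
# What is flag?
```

Trace:
`b = 13` → b = 13
`total = 8` → total = 8
`flag = b > 14 and total < 24` → flag = False
So flag = False

Answer: False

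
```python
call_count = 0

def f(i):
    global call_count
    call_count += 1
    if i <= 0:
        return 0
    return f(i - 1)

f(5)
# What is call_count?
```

Linear recursion stepping by 1: 6 calls from i=5 down to ≤0.

Answer: 6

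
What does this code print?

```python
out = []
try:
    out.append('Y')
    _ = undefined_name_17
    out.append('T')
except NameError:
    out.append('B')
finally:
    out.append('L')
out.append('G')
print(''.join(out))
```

Execution trace: 'Y' (try body) → 'B' (except NameError) → 'L' (finally) → 'G' (after the try/except). Output: YBLG

Answer: YBLG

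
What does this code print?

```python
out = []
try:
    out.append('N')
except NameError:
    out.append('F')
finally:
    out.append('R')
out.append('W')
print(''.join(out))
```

Execution trace: 'N' (try body, no exception) → 'R' (finally) → 'W' (after the try/except). Output: NRW

Answer: NRW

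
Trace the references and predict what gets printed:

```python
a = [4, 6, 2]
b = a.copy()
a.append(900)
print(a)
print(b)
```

Key concept: list.copy() creates independent copy.
Step by step:
`a = [4, 6, 2]` → a = [4, 6, 2]
`b = a.copy()` → b = [4, 6, 2]
`a.append(900)` → a = [4, 6, 2, 900]
`print(a)` → prints [4, 6, 2, 900]
`print(b)` → prints [4, 6, 2]

Answer:
[4, 6, 2, 900]
[4, 6, 2]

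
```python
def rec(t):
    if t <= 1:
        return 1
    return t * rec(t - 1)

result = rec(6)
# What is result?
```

rec(6) = 6 * 5 * 4 * 3 * 2 * 1 = 720

Answer: 720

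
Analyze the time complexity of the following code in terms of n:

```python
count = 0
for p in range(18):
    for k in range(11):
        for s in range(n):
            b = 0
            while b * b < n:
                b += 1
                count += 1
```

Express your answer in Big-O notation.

Each loop level contributes: 1 × 1 × n × √n. Multiplying the contributions gives O(n√n).

Answer: O(n√n)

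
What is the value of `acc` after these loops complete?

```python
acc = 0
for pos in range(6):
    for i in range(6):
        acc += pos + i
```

Sum of all pos+i for pos,i in 6x6
`acc` takes the values: 0 → 1 → 3 → 6 → 10 → 15 → 16 → 18 → 21 → 25 → 30 → 36 → 38 → 41 → 45 → 50 → 56 → 63 → 66 → 70 → 75 → 81 → 88 → 96 → 100 → 105 → 111 → 118 → 126 → 135 → 140 → 146 → 153 → 161 → 170 → 180

Answer: 180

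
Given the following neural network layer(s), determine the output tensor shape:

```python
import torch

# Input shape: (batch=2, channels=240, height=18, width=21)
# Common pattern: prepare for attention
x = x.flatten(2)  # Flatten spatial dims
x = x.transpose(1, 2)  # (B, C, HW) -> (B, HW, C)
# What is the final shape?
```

Input: (2, 240, 18, 21) -> after flatten(2): (2, 240, 378) -> Output: (2, 378, 240)

Answer: (2, 378, 240)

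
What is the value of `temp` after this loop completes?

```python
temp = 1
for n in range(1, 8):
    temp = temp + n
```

Start at 1, add 1 through 7
`temp` takes the values: 1 → 2 → 4 → 7 → 11 → 16 → 22 → 29

Answer: 29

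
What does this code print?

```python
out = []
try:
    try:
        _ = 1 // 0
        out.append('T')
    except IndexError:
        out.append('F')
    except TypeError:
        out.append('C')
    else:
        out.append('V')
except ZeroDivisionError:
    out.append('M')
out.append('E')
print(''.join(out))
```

Execution trace: 'M' (outer except ZeroDivisionError) → 'E' (after the try/except). Output: ME

Answer: ME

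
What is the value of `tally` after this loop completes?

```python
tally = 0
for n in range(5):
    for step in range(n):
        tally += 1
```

Triangle number: 0+1+2+...+4
`tally` takes the values: 0 → 1 → 2 → 3 → 4 → 5 → 6 → 7 → 8 → 9 → 10

Answer: 10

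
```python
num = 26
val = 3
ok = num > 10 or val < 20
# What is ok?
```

Trace:
`num = 26` → num = 26
`val = 3` → val = 3
`ok = num > 10 or val < 20` → ok = True
So ok = True

Answer: True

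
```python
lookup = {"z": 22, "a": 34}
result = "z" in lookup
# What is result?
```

Trace:
`lookup = {"z": 22, "a": 34}` → lookup = {'z': 22, 'a': 34}
`result = "z" in lookup` → result = True
So result = True

Answer: True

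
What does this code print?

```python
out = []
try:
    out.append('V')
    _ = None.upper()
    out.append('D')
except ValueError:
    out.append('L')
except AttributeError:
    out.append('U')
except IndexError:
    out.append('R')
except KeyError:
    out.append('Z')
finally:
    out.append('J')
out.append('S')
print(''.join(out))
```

Execution trace: 'V' (try body) → 'U' (except AttributeError) → 'J' (finally) → 'S' (after the try/except). Output: VUJS

Answer: VUJS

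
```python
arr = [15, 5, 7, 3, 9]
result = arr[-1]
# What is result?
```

Trace:
`arr = [15, 5, 7, 3, 9]` → arr = [15, 5, 7, 3, 9]
`result = arr[-1]` → result = 9
So result = 9

Answer: 9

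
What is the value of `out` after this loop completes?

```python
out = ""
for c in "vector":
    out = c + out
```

Reverse 'vector'
`out` takes the values: "" → "v" → "ev" → "cev" → "tcev" → "otcev" → "rotcev"

Answer: "rotcev"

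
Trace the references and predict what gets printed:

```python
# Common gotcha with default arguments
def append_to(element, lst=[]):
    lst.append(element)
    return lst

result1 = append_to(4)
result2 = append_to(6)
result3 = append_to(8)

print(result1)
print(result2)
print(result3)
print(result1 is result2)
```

Key concept: mutable default argument gotcha.
Step by step:
`result1 = append_to(4)` → result1 = [4]
`result2 = append_to(6)` → result1 = [4, 6] (same object as result2); result2 = [4, 6] (same object as result1)
`result3 = append_to(8)` → result1 = [4, 6, 8] (same object as result2, result3); result2 = [4, 6, 8] (same object as result1, result3); result3 = [4, 6, 8] (same object as result1, result2)
`print(result1)` → prints [4, 6, 8]
`print(result2)` → prints [4, 6, 8]
`print(result3)` → prints [4, 6, 8]
`print(result1 is result2)` → prints True

Answer:
[4, 6, 8]
[4, 6, 8]
[4, 6, 8]
True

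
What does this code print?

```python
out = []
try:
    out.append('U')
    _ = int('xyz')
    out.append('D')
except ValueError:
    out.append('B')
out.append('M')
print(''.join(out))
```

Execution trace: 'U' (try body) → 'B' (except ValueError) → 'M' (after the try/except). Output: UBM

Answer: UBM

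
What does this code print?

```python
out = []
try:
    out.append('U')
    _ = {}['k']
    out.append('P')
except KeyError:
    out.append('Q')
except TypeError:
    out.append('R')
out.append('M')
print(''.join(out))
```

Execution trace: 'U' (try body) → 'Q' (except KeyError) → 'M' (after the try/except). Output: UQM

Answer: UQM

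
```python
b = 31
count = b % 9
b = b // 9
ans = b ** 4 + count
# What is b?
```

Trace:
`b = 31` → b = 31
`count = b % 9` → count = 4
`b = b // 9` → b = 3
`ans = b ** 4 + count` → ans = 85
So b = 3

Answer: 3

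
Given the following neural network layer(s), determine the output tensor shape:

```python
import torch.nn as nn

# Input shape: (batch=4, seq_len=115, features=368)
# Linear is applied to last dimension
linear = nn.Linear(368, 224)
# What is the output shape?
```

Input: (4, 115, 368) -> Output: (4, 115, 224)

Answer: (4, 115, 224)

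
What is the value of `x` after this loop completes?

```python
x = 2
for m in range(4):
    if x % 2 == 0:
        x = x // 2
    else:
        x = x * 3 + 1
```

Collatz-style transformation from 2
`x` takes the values: 2 → 1 → 4 → 2 → 1

Answer: 1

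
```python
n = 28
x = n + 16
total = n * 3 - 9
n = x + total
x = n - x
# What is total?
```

Trace:
`n = 28` → n = 28
`x = n + 16` → x = 44
`total = n * 3 - 9` → total = 75
`n = x + total` → n = 119
`x = n - x` → x = 75
So total = 75

Answer: 75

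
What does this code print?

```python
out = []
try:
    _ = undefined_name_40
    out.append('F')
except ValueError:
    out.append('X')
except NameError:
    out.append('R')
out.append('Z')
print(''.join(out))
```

Execution trace: 'R' (except NameError) → 'Z' (after the try/except). Output: RZ

Answer: RZ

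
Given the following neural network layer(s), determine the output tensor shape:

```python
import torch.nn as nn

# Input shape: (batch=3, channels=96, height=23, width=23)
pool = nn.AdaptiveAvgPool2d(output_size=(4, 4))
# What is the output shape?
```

Input: (3, 96, 23, 23) -> Output: (3, 96, 4, 4)

Answer: (3, 96, 4, 4)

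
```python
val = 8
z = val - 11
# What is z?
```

Trace:
`val = 8` → val = 8
`z = val - 11` → z = -3
So z = -3

Answer: -3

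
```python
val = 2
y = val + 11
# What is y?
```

Trace:
`val = 2` → val = 2
`y = val + 11` → y = 13
So y = 13

Answer: 13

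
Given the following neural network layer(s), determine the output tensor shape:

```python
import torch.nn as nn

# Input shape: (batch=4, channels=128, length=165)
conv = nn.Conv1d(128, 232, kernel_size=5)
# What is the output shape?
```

Input: (4, 128, 165) -> Output: (4, 232, 161)

Answer: (4, 232, 161)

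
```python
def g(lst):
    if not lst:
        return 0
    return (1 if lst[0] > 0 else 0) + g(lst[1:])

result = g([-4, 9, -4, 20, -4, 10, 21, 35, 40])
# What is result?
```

Count of positive elements in [-4, 9, -4, 20, -4, 10, 21, 35, 40] = 6

Answer: 6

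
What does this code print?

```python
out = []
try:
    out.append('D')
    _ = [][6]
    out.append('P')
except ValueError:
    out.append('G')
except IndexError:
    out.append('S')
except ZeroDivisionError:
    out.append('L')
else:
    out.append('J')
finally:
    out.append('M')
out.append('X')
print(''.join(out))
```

Execution trace: 'D' (try body) → 'S' (except IndexError) → 'M' (finally) → 'X' (after the try/except). Output: DSMX

Answer: DSMX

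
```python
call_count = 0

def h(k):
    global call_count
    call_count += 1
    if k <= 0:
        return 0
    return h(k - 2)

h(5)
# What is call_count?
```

Linear recursion stepping by 2: 4 calls from k=5 down to ≤0.

Answer: 4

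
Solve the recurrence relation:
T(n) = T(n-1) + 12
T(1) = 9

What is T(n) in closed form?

Unrolling: T(n) = T(1) + 12·(n-1) = 9 + 12(n-1) = 12n - 3.

Answer: T(n) = 12n - 3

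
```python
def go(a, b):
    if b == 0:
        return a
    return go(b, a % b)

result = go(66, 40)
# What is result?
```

go(66, 40) -> go(40, 26) -> go(26, 14) -> go(14, 12) -> go(12, 2) -> go(2, 0) -> 2

Answer: 2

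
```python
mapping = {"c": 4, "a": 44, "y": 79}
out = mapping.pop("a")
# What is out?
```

Trace:
`mapping = {"c": 4, "a": 44, "y": 79}` → mapping = {'c': 4, 'a': 44, 'y': 79}
`out = mapping.pop("a")` → mapping = {'c': 4, 'y': 79}; out = 44
So out = 44

Answer: 44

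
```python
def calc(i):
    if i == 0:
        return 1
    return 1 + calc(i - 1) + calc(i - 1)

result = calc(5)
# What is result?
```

calc(i) = 1 + 2·calc(i-1), calc(0)=1. Closed form: (1+1)·2^5 - 1 = 63.

Answer: 63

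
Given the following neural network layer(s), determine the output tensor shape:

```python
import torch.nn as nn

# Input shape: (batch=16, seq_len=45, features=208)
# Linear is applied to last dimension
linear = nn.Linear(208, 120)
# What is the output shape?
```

Input: (16, 45, 208) -> Output: (16, 45, 120)

Answer: (16, 45, 120)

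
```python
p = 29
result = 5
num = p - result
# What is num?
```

Trace:
`p = 29` → p = 29
`result = 5` → result = 5
`num = p - result` → num = 24
So num = 24

Answer: 24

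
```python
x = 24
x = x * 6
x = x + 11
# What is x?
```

Trace:
`x = 24` → x = 24
`x = x * 6` → x = 144
`x = x + 11` → x = 155
So x = 155

Answer: 155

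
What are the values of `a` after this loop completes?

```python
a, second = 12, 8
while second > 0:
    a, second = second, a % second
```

GCD of 12 and 8
`a` takes the values: 12 → 8 → 4

Answer: 4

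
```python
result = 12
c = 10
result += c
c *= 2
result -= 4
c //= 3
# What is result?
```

Trace:
`result = 12` → result = 12
`c = 10` → c = 10
`result += c` → result = 22
`c *= 2` → c = 20
`result -= 4` → result = 18
`c //= 3` → c = 6
So result = 18

Answer: 18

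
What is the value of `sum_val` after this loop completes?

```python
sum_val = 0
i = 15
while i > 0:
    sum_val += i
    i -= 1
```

Sum 15 down to 1
`sum_val` takes the values: 0 → 15 → 29 → 42 → 54 → 65 → 75 → 84 → 92 → 99 → 105 → 110 → 114 → 117 → 119 → 120

Answer: 120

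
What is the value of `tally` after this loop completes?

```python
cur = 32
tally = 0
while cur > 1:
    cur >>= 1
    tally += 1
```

Count right shifts until 1
`tally` takes the values: 0 → 1 → 2 → 3 → 4 → 5

Answer: 5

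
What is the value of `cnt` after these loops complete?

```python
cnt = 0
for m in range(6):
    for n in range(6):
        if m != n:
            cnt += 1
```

6² - 6 (exclude diagonal)
`cnt` takes the values: 0 → 1 → 2 → 3 → 4 → 5 → 6 → 7 → 8 → 9 → 10 → 11 → 12 → 13 → 14 → 15 → 16 → 17 → 18 → 19 → 20 → 21 → 22 → 23 → 24 → 25 → 26 → 27 → 28 → 29 → 30

Answer: 30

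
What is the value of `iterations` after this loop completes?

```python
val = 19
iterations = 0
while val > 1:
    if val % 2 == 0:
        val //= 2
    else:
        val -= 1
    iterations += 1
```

Steps to reduce 19 to 1
`iterations` takes the values: 0 → 1 → 2 → 3 → 4 → 5 → 6

Answer: 6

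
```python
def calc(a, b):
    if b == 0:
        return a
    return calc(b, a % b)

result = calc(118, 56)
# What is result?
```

calc(118, 56) -> calc(56, 6) -> calc(6, 2) -> calc(2, 0) -> 2

Answer: 2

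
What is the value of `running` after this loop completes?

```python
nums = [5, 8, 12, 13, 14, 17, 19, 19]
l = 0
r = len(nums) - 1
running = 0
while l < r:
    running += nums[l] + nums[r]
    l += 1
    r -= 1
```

Sum of pairs from ends
`running` takes the values: 0 → 24 → 51 → 80 → 107

Answer: 107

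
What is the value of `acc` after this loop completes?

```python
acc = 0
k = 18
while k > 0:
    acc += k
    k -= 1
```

Sum 18 down to 1
`acc` takes the values: 0 → 18 → 35 → 51 → 66 → 80 → 93 → 105 → 116 → 126 → 135 → 143 → 150 → 156 → 161 → 165 → 168 → 170 → 171

Answer: 171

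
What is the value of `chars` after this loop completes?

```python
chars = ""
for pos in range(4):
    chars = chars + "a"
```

Repeat 'a' 4 times
`chars` takes the values: "" → "a" → "aa" → "aaa" → "aaaa"

Answer: "aaaa"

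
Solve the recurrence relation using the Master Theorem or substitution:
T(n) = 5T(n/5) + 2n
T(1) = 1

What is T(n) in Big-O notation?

By Master Theorem: a=5, b=5, f(n)=2n. Since log_5(5) = 1 and f(n) = Θ(n^1), Case 2 applies. T(n) = O(n log n).

Answer: O(n log n)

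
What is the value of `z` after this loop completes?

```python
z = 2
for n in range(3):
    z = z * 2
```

Multiply by 2, 3 times: 2 * 2^3 = 16
`z` takes the values: 2 → 4 → 8 → 16

Answer: 16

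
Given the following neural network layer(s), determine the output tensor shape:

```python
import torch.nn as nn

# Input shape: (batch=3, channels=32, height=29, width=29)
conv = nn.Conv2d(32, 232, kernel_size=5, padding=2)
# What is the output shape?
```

Input: (3, 32, 29, 29) -> Output: (3, 232, 29, 29)

Answer: (3, 232, 29, 29)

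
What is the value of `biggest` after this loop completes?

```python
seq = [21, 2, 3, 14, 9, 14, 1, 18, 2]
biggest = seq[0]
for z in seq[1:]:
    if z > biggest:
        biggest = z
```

Maximum of [21, 2, 3, 14, 9, 14, 1, 18, 2]
`biggest` takes the values: 21

Answer: 21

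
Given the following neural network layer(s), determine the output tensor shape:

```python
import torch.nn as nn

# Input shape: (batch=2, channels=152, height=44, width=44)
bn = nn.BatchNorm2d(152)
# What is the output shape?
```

Input: (2, 152, 44, 44) -> Output: (2, 152, 44, 44)

Answer: (2, 152, 44, 44)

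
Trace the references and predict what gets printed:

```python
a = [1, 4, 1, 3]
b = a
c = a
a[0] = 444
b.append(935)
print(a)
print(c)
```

Key concept: multiple aliases.
Step by step:
`a = [1, 4, 1, 3]` → a = [1, 4, 1, 3]
`b = a` → b = [1, 4, 1, 3] (same object as a)
`c = a` → c = [1, 4, 1, 3] (same object as a, b)
`a[0] = 444` → a = [444, 4, 1, 3] (same object as b, c); b = [444, 4, 1, 3] (same object as a, c); c = [444, 4, 1, 3] (same object as a, b)
`b.append(935)` → a = [444, 4, 1, 3, 935] (same object as b, c); b = [444, 4, 1, 3, 935] (same object as a, c); c = [444, 4, 1, 3, 935] (same object as a, b)
`print(a)` → prints [444, 4, 1, 3, 935]
`print(c)` → prints [444, 4, 1, 3, 935]

Answer:
[444, 4, 1, 3, 935]
[444, 4, 1, 3, 935]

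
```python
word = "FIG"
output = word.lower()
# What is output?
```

Trace:
`word = "FIG"` → word = 'FIG'
`output = word.lower()` → output = 'fig'
So output = 'fig'

Answer: 'fig'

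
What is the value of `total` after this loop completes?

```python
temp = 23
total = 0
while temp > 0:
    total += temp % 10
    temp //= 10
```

Sum digits of 23
`total` takes the values: 0 → 3 → 5

Answer: 5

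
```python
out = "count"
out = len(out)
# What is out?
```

Trace:
`out = "count"` → out = 'count'
`out = len(out)` → out = 5
So out = 5

Answer: 5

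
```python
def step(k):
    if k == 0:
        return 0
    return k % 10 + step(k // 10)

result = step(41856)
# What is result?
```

Sum of digits of 41856: 6 + 5 + 8 + 1 + 4 = 24

Answer: 24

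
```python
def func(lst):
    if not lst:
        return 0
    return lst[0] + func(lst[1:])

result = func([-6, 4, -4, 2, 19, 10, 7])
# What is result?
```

(-6) + 4 + (-4) + 2 + 19 + 10 + 7 + 0 = 32

Answer: 32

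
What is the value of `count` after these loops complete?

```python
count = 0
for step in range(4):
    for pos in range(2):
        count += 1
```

4 * 2 = 8
`count` takes the values: 0 → 1 → 2 → 3 → 4 → 5 → 6 → 7 → 8

Answer: 8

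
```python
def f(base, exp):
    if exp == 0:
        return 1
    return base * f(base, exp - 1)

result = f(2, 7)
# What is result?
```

f(2, 7) = 2 * 2 * 2 * 2 * 2 * 2 * 2 = 128

Answer: 128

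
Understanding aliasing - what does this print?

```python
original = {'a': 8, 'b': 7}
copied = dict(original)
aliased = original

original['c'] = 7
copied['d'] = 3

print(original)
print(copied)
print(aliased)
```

Key concept: dict() creates copy, assignment creates alias.
Step by step:
`original = {'a': 8, 'b': 7}` → original = {'a': 8, 'b': 7}
`copied = dict(original)` → copied = {'a': 8, 'b': 7}
`aliased = original` → aliased = {'a': 8, 'b': 7} (same object as original)
`original['c'] = 7` → original = {'a': 8, 'b': 7, 'c': 7} (same object as aliased); aliased = {'a': 8, 'b': 7, 'c': 7} (same object as original)
`copied['d'] = 3` → copied = {'a': 8, 'b': 7, 'd': 3}
`print(original)` → prints {'a': 8, 'b': 7, 'c': 7}
`print(copied)` → prints {'a': 8, 'b': 7, 'd': 3}
`print(aliased)` → prints {'a': 8, 'b': 7, 'c': 7}

Answer:
{'a': 8, 'b': 7, 'c': 7}
{'a': 8, 'b': 7, 'd': 3}
{'a': 8, 'b': 7, 'c': 7}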